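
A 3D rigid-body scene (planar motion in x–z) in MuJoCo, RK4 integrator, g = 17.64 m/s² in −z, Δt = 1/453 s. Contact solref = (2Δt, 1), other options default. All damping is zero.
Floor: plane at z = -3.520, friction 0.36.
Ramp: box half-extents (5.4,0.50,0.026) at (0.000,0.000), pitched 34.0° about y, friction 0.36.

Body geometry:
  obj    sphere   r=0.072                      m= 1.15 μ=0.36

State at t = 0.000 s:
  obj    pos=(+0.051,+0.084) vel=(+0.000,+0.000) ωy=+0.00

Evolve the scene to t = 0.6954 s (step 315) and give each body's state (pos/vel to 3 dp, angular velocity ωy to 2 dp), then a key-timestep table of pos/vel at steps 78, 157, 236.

State at t = 0.6954 s:
  obj    pos=(+1.463,-0.869) vel=(+4.062,-2.740) ωy=+68.04

Key-timestep trajectory:
   step    t(s)  obj.x    obj.z    obj.vx   obj.vz 
     78  0.1722   +0.138  +0.025  +1.006  -0.679
    157  0.3466   +0.402  -0.153  +2.025  -1.366
    236  0.5210   +0.844  -0.451  +3.043  -2.053


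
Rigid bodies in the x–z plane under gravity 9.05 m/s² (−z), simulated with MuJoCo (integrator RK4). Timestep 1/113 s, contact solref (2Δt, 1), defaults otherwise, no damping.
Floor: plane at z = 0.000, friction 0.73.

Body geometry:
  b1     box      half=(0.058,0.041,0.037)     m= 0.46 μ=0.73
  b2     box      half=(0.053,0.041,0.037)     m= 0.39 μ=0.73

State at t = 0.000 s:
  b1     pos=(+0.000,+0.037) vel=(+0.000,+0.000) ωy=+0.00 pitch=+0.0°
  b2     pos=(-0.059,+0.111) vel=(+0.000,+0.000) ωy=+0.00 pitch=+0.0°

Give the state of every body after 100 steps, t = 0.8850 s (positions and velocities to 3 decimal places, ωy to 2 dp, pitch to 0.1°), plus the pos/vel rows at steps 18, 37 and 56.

State at t = 0.8850 s:
  b1     pos=(+0.000,+0.037) vel=(+0.000,+0.000) ωy=+0.00 pitch=+0.0°
  b2     pos=(-0.106,+0.053) vel=(+0.000,+0.000) ωy=+0.00 pitch=-90.0°

Key-timestep trajectory:
   step    t(s)  b1.x    b1.z    b1.vx   b1.vz   b2.x    b2.z    b2.vx   b2.vz 
     18  0.1593   +0.000  +0.037  +0.000  +0.000   -0.061  +0.111  -0.034  -0.003
     37  0.3274   +0.000  +0.037  +0.000  +0.000   -0.077  +0.106  -0.192  -0.108
     56  0.4956   +0.000  +0.037  +0.000  +0.000   -0.111  +0.052  +0.030  +0.114


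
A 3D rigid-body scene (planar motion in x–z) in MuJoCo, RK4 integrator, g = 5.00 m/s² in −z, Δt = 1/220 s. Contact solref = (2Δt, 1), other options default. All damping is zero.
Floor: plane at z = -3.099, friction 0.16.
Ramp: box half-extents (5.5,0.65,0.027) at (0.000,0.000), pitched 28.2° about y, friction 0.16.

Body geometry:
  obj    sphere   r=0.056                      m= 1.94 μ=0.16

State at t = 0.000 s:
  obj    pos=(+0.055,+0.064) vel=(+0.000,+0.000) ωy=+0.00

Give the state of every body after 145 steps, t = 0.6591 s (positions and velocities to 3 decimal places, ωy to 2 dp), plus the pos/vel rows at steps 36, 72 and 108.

State at t = 0.6591 s:
  obj    pos=(+0.379,-0.109) vel=(+0.980,-0.526) ωy=+19.85

Key-timestep trajectory:
   step    t(s)  obj.x    obj.z    obj.vx   obj.vz 
     36  0.1636   +0.075  +0.054  +0.244  -0.130
     72  0.3273   +0.135  +0.022  +0.487  -0.261
    108  0.4909   +0.235  -0.032  +0.730  -0.392


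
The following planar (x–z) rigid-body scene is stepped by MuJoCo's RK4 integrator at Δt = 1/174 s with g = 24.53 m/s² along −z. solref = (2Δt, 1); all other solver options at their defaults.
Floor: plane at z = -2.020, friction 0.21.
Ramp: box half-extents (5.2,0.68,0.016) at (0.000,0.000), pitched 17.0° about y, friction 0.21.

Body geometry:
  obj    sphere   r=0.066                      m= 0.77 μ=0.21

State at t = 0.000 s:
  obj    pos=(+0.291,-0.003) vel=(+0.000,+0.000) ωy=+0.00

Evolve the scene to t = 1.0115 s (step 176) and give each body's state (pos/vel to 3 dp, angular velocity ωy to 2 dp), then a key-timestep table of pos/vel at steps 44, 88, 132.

State at t = 1.0115 s:
  obj    pos=(+2.797,-0.769) vel=(+4.955,-1.515) ωy=+78.49

Key-timestep trajectory:
   step    t(s)  obj.x    obj.z    obj.vx   obj.vz 
     44  0.2529   +0.448  -0.051  +1.239  -0.379
     88  0.5057   +0.918  -0.195  +2.478  -0.758
    132  0.7586   +1.701  -0.434  +3.716  -1.136


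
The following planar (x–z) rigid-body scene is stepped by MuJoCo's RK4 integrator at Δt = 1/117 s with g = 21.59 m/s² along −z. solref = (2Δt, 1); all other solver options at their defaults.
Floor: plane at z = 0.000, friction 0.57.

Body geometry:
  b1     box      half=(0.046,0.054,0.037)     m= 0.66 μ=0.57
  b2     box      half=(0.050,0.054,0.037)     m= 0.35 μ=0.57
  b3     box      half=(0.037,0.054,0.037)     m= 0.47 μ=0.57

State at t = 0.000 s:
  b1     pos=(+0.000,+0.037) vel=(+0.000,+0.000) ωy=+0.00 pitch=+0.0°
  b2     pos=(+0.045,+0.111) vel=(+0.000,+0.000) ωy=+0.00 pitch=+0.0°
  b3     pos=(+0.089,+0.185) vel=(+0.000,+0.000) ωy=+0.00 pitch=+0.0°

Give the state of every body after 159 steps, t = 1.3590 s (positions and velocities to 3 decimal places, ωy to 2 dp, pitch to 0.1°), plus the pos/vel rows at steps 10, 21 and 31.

State at t = 1.3590 s:
  b1     pos=(+0.000,+0.037) vel=(+0.000,+0.000) ωy=+0.00 pitch=+0.0°
  b2     pos=(+0.094,+0.050) vel=(+0.000,+0.000) ωy=+0.00 pitch=+90.0°
  b3     pos=(+0.212,+0.037) vel=(+0.000,+0.000) ωy=+0.00 pitch=+90.0°

Key-timestep trajectory:
   step    t(s)  b1.x    b1.z    b1.vx   b1.vz   b2.x    b2.z    b2.vx   b2.vz   b3.x    b3.z    b3.vx   b3.vz 
     10  0.0855   +0.000  +0.037  -0.002  +0.003   +0.053  +0.110  +0.200  -0.026   +0.112  +0.173  +0.561  -0.341
     21  0.1795   +0.000  +0.037  +0.000  +0.000   +0.084  +0.080  +0.408  -0.994   +0.182  +0.070  +0.816  -2.021
     31  0.2650   +0.000  +0.037  +0.000  +0.000   +0.095  +0.048  -0.031  +0.099   +0.212  +0.036  -0.024  +0.060


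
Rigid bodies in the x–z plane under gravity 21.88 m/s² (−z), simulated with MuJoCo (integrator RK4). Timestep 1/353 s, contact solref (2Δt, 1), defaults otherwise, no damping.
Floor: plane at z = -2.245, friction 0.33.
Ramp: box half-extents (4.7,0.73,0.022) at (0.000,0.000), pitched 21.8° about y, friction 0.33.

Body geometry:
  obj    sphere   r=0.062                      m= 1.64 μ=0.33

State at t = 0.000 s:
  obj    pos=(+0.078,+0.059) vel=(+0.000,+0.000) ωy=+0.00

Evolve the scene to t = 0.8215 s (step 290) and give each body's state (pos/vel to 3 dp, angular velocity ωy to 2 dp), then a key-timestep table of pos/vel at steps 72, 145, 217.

State at t = 0.8215 s:
  obj    pos=(+1.897,-0.668) vel=(+4.427,-1.771) ωy=+76.90

Key-timestep trajectory:
   step    t(s)  obj.x    obj.z    obj.vx   obj.vz 
     72  0.2040   +0.190  +0.014  +1.099  -0.440
    145  0.4108   +0.533  -0.123  +2.214  -0.885
    217  0.6147   +1.096  -0.348  +3.313  -1.325


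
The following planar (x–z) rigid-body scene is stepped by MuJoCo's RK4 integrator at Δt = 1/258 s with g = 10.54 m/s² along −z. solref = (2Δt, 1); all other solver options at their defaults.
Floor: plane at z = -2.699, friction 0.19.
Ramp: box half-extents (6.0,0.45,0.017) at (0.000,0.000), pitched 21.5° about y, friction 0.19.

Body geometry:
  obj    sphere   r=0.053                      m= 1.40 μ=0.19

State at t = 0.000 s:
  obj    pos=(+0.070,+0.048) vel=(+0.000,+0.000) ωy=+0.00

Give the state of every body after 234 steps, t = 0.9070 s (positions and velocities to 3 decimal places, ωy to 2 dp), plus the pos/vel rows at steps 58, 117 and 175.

State at t = 0.9070 s:
  obj    pos=(+1.126,-0.368) vel=(+2.329,-0.917) ωy=+47.21

Key-timestep trajectory:
   step    t(s)  obj.x    obj.z    obj.vx   obj.vz 
     58  0.2248   +0.135  +0.022  +0.577  -0.227
    117  0.4535   +0.334  -0.056  +1.164  -0.459
    175  0.6783   +0.661  -0.185  +1.741  -0.686


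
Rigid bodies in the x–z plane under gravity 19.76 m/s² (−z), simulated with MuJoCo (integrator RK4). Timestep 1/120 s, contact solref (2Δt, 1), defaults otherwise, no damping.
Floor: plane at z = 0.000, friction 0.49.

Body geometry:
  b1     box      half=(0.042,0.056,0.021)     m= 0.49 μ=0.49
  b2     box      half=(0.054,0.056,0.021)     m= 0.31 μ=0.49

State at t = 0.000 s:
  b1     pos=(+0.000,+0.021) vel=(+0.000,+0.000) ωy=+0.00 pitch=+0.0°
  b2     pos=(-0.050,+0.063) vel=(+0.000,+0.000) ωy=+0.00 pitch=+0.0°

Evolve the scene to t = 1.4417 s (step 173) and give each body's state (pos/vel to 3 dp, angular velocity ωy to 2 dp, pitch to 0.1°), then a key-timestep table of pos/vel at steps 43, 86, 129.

State at t = 1.4417 s:
  b1     pos=(+0.001,+0.021) vel=(+0.001,+0.000) ωy=+0.00 pitch=+0.0°
  b2     pos=(-0.062,+0.052) vel=(-0.001,-0.001) ωy=+0.04 pitch=-41.8°

Key-timestep trajectory:
   step    t(s)  b1.x    b1.z    b1.vx   b1.vz   b2.x    b2.z    b2.vx   b2.vz 
     43  0.3583   +0.000  +0.021  +0.001  +0.000   -0.061  +0.053  -0.001  +0.000
     86  0.7167   +0.000  +0.021  +0.001  +0.000   -0.061  +0.052  -0.001  -0.001
    129  1.0750   +0.001  +0.021  +0.001  +0.000   -0.061  +0.052  -0.001  -0.001


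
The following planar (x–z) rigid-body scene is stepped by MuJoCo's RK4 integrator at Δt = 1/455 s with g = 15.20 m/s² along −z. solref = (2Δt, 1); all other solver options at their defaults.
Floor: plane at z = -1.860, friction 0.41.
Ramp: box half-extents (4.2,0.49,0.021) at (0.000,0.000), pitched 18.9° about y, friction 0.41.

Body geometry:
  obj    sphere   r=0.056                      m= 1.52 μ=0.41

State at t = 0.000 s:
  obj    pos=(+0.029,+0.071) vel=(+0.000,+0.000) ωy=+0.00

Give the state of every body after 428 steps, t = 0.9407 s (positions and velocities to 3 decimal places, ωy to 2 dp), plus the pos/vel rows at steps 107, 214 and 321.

State at t = 0.9407 s:
  obj    pos=(+1.501,-0.433) vel=(+3.130,-1.072) ωy=+59.07

Key-timestep trajectory:
   step    t(s)  obj.x    obj.z    obj.vx   obj.vz 
    107  0.2352   +0.121  +0.040  +0.783  -0.268
    214  0.4703   +0.397  -0.055  +1.565  -0.536
    321  0.7055   +0.857  -0.212  +2.347  -0.804


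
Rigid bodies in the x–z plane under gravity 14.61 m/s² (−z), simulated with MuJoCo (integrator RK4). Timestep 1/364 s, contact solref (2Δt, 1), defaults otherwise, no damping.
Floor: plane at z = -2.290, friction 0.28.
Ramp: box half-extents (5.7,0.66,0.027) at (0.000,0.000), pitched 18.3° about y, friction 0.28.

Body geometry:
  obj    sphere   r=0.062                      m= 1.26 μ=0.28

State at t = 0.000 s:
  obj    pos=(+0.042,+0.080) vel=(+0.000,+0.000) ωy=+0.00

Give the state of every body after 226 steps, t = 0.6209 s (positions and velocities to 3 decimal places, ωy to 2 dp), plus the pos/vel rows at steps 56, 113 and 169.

State at t = 0.6209 s:
  obj    pos=(+0.642,-0.118) vel=(+1.932,-0.639) ωy=+32.81

Key-timestep trajectory:
   step    t(s)  obj.x    obj.z    obj.vx   obj.vz 
     56  0.1538   +0.079  +0.068  +0.479  -0.158
    113  0.3104   +0.192  +0.030  +0.966  -0.319
    169  0.4643   +0.377  -0.031  +1.444  -0.478


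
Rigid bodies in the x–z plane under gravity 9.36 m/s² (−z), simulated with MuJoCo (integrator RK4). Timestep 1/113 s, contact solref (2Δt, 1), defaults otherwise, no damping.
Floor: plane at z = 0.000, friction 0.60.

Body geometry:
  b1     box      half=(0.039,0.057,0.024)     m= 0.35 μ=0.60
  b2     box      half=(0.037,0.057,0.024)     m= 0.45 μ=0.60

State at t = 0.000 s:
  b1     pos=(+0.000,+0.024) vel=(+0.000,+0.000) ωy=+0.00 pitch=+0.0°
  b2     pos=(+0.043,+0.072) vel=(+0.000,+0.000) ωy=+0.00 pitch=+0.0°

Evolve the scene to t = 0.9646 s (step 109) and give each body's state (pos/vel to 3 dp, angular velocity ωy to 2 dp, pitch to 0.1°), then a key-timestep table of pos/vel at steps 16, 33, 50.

State at t = 0.9646 s:
  b1     pos=(+0.000,+0.024) vel=(+0.000,+0.000) ωy=+0.00 pitch=+0.0°
  b2     pos=(+0.076,+0.037) vel=(+0.000,+0.000) ωy=+0.00 pitch=+90.0°

Key-timestep trajectory:
   step    t(s)  b1.x    b1.z    b1.vx   b1.vz   b2.x    b2.z    b2.vx   b2.vz 
     16  0.1416   +0.000  +0.024  -0.001  +0.000   +0.052  +0.068  +0.152  -0.094
     33  0.2920   +0.000  +0.024  +0.000  +0.000   +0.082  +0.039  +0.086  +0.089
     50  0.4425   +0.000  +0.024  +0.000  +0.000   +0.074  +0.037  +0.002  +0.028


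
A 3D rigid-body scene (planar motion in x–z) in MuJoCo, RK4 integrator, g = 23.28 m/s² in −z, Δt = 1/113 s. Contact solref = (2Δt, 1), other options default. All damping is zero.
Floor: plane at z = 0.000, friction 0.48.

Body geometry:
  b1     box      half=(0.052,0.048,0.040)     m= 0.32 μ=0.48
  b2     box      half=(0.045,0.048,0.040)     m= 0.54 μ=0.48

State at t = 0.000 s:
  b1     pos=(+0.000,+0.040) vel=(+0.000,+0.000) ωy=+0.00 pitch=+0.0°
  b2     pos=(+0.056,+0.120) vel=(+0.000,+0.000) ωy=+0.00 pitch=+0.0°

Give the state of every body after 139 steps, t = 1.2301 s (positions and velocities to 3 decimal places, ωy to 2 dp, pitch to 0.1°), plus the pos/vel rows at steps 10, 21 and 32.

State at t = 1.2301 s:
  b1     pos=(+0.000,+0.040) vel=(+0.000,+0.000) ωy=+0.00 pitch=+0.0°
  b2     pos=(+0.106,+0.045) vel=(+0.000,+0.000) ωy=+0.00 pitch=+90.0°

Key-timestep trajectory:
   step    t(s)  b1.x    b1.z    b1.vx   b1.vz   b2.x    b2.z    b2.vx   b2.vz 
     10  0.0885   +0.000  +0.040  -0.001  +0.004   +0.062  +0.119  +0.169  -0.038
     21  0.1858   +0.000  +0.040  -0.001  +0.001   +0.096  +0.084  +0.462  -1.069
     32  0.2832   +0.000  +0.040  +0.000  +0.000   +0.107  +0.043  -0.043  +0.087


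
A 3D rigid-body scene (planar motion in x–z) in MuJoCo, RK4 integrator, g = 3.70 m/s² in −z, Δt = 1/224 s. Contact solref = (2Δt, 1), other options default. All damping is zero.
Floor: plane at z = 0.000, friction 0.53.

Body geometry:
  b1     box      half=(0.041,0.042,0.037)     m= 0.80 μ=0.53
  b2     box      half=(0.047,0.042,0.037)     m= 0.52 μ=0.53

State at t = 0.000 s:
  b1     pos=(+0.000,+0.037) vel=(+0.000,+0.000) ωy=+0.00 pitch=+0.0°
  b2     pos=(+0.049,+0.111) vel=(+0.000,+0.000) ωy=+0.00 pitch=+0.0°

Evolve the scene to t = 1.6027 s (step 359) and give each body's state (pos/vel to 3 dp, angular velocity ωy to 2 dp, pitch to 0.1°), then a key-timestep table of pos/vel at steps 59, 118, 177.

State at t = 1.6027 s:
  b1     pos=(+0.000,+0.037) vel=(+0.000,+0.000) ωy=+0.00 pitch=+0.0°
  b2     pos=(+0.095,+0.047) vel=(+0.000,+0.000) ωy=+0.00 pitch=+90.0°

Key-timestep trajectory:
   step    t(s)  b1.x    b1.z    b1.vx   b1.vz   b2.x    b2.z    b2.vx   b2.vz 
     59  0.2634   +0.000  +0.037  +0.000  +0.000   +0.066  +0.102  +0.143  -0.126
    118  0.5268   +0.000  +0.037  +0.000  +0.000   +0.109  +0.055  +0.092  +0.041
    177  0.7902   +0.000  +0.037  +0.000  +0.000   +0.103  +0.052  -0.141  -0.079


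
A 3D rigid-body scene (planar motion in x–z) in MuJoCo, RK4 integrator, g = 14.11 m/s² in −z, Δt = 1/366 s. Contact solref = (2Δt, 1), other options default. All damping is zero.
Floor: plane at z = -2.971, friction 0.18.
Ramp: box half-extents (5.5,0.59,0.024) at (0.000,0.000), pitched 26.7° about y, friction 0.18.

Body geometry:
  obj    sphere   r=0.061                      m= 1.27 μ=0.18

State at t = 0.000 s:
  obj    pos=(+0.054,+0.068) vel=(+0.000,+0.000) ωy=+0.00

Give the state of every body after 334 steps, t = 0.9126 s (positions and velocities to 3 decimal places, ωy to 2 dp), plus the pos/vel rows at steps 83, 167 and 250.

State at t = 0.9126 s:
  obj    pos=(+1.739,-0.779) vel=(+3.692,-1.857) ωy=+67.74

Key-timestep trajectory:
   step    t(s)  obj.x    obj.z    obj.vx   obj.vz 
     83  0.2268   +0.158  +0.016  +0.918  -0.462
    167  0.4563   +0.475  -0.144  +1.846  -0.929
    250  0.6831   +0.998  -0.407  +2.764  -1.390


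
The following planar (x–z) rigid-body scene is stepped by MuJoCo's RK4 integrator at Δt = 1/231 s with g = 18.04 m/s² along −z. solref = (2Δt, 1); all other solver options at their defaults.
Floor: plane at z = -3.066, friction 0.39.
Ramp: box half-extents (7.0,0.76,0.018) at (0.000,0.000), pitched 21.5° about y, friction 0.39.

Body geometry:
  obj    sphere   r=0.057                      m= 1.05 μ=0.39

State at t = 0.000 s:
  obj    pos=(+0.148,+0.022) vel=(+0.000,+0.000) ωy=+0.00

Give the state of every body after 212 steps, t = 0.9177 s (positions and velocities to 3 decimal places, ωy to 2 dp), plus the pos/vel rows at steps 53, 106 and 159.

State at t = 0.9177 s:
  obj    pos=(+1.999,-0.707) vel=(+4.033,-1.588) ωy=+76.03

Key-timestep trajectory:
   step    t(s)  obj.x    obj.z    obj.vx   obj.vz 
     53  0.2294   +0.264  -0.023  +1.008  -0.397
    106  0.4589   +0.611  -0.160  +2.016  -0.794
    159  0.6883   +1.189  -0.388  +3.024  -1.191


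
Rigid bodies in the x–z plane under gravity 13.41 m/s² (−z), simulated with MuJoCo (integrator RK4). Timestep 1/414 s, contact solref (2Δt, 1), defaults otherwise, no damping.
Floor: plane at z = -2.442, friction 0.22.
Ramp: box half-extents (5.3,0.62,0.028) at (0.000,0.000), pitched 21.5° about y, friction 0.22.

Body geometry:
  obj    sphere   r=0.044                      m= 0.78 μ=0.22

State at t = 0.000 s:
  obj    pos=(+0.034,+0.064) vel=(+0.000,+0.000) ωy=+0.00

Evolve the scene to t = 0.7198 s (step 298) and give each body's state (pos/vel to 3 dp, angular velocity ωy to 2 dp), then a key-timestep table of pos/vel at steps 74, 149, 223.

State at t = 0.7198 s:
  obj    pos=(+0.880,-0.269) vel=(+2.351,-0.926) ωy=+57.42

Key-timestep trajectory:
   step    t(s)  obj.x    obj.z    obj.vx   obj.vz 
     74  0.1787   +0.086  +0.043  +0.584  -0.230
    149  0.3599   +0.246  -0.019  +1.176  -0.463
    223  0.5386   +0.508  -0.123  +1.759  -0.693


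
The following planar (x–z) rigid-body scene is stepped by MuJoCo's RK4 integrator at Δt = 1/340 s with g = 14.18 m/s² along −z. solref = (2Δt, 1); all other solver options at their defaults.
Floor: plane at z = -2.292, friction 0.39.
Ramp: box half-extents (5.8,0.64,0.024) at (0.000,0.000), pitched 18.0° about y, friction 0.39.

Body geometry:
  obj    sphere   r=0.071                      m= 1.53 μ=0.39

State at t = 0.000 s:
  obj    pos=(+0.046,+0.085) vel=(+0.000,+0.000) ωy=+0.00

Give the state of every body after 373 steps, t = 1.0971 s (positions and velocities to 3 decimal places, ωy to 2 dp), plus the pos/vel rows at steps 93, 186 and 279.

State at t = 1.0971 s:
  obj    pos=(+1.837,-0.497) vel=(+3.266,-1.061) ωy=+48.36

Key-timestep trajectory:
   step    t(s)  obj.x    obj.z    obj.vx   obj.vz 
     93  0.2735   +0.157  +0.049  +0.814  -0.265
    186  0.5471   +0.491  -0.060  +1.629  -0.529
    279  0.8206   +1.048  -0.241  +2.443  -0.794


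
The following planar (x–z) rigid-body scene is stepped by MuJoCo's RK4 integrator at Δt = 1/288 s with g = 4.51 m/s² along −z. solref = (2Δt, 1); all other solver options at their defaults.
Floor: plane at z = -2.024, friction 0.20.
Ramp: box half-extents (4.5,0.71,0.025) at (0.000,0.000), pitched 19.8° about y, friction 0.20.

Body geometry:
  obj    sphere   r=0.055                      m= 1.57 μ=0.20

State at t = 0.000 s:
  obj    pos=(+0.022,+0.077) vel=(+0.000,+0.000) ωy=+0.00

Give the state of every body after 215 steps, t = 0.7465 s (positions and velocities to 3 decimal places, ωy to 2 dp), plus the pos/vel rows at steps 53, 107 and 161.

State at t = 0.7465 s:
  obj    pos=(+0.308,-0.026) vel=(+0.767,-0.276) ωy=+14.81

Key-timestep trajectory:
   step    t(s)  obj.x    obj.z    obj.vx   obj.vz 
     53  0.1840   +0.039  +0.071  +0.189  -0.068
    107  0.3715   +0.093  +0.052  +0.381  -0.137
    161  0.5590   +0.182  +0.019  +0.574  -0.207


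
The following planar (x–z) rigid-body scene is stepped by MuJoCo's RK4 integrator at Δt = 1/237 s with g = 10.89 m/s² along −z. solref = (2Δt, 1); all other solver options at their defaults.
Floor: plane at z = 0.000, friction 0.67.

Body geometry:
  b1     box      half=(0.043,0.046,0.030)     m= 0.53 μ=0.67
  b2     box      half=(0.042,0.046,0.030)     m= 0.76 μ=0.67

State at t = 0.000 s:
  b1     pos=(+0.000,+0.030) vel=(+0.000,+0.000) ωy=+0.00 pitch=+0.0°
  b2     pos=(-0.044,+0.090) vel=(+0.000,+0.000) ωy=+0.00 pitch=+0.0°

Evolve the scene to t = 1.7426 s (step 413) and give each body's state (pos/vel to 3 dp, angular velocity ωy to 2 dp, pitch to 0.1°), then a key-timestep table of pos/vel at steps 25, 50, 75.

State at t = 1.7426 s:
  b1     pos=(+0.000,+0.030) vel=(+0.000,+0.000) ωy=+0.00 pitch=+0.0°
  b2     pos=(-0.082,+0.042) vel=(+0.000,+0.000) ωy=+0.00 pitch=-90.0°

Key-timestep trajectory:
   step    t(s)  b1.x    b1.z    b1.vx   b1.vz   b2.x    b2.z    b2.vx   b2.vz 
     25  0.1055   +0.000  +0.030  +0.000  +0.000   -0.045  +0.090  -0.029  -0.002
     50  0.2110   +0.000  +0.030  +0.000  +0.000   -0.052  +0.089  -0.121  -0.039
     75  0.3165   +0.000  +0.030  +0.000  +0.000   -0.073  +0.067  -0.243  -0.563


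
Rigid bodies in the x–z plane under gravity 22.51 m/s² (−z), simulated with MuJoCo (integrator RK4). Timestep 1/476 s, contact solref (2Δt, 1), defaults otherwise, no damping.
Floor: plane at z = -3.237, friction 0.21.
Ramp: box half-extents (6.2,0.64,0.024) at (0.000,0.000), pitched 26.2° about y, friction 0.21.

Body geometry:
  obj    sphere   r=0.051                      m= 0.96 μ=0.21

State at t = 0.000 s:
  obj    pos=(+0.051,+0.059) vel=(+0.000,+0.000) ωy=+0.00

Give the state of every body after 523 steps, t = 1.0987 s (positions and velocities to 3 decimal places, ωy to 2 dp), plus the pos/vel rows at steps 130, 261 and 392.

State at t = 1.0987 s:
  obj    pos=(+3.896,-1.833) vel=(+6.999,-3.444) ωy=+152.92

Key-timestep trajectory:
   step    t(s)  obj.x    obj.z    obj.vx   obj.vz 
    130  0.2731   +0.288  -0.058  +1.740  -0.856
    261  0.5483   +1.008  -0.413  +3.493  -1.719
    392  0.8235   +2.211  -1.004  +5.246  -2.581


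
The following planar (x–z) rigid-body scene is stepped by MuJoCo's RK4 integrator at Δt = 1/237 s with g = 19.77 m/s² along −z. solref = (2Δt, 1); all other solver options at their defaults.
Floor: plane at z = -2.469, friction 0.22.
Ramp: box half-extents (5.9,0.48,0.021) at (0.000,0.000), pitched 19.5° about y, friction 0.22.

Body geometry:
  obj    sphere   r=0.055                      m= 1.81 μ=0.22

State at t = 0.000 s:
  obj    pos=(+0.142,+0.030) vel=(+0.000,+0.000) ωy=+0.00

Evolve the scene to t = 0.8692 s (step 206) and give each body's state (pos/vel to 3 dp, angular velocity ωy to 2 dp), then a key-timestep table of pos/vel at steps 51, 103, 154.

State at t = 0.8692 s:
  obj    pos=(+1.821,-0.564) vel=(+3.862,-1.368) ωy=+74.48

Key-timestep trajectory:
   step    t(s)  obj.x    obj.z    obj.vx   obj.vz 
     51  0.2152   +0.245  -0.006  +0.956  -0.339
    103  0.4346   +0.562  -0.118  +1.931  -0.684
    154  0.6498   +1.080  -0.302  +2.887  -1.022


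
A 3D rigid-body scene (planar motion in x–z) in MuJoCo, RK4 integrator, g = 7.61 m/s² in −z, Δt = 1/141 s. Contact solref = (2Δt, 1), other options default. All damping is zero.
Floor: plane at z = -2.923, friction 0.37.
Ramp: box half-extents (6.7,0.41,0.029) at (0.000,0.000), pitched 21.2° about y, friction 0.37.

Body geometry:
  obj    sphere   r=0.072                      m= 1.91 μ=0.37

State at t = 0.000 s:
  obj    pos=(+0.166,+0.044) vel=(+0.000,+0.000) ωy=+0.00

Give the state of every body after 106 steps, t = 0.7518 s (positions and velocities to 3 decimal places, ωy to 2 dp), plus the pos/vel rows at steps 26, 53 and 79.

State at t = 0.7518 s:
  obj    pos=(+0.684,-0.157) vel=(+1.378,-0.534) ωy=+20.52

Key-timestep trajectory:
   step    t(s)  obj.x    obj.z    obj.vx   obj.vz 
     26  0.1844   +0.197  +0.032  +0.338  -0.131
     53  0.3759   +0.296  -0.006  +0.689  -0.267
     79  0.5603   +0.454  -0.068  +1.027  -0.398


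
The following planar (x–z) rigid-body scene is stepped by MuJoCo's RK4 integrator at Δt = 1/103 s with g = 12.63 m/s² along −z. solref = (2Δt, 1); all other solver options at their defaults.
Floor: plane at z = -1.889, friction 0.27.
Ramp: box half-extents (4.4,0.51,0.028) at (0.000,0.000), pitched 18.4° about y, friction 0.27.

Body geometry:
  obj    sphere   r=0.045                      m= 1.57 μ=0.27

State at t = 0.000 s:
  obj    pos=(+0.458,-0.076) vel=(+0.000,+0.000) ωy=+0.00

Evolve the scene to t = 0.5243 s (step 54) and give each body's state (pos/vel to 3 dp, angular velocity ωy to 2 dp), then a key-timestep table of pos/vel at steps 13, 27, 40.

State at t = 0.5243 s:
  obj    pos=(+0.830,-0.199) vel=(+1.417,-0.471) ωy=+33.15

Key-timestep trajectory:
   step    t(s)  obj.x    obj.z    obj.vx   obj.vz 
     13  0.1262   +0.480  -0.083  +0.341  -0.113
     27  0.2621   +0.551  -0.106  +0.708  -0.236
     40  0.3883   +0.662  -0.143  +1.049  -0.349


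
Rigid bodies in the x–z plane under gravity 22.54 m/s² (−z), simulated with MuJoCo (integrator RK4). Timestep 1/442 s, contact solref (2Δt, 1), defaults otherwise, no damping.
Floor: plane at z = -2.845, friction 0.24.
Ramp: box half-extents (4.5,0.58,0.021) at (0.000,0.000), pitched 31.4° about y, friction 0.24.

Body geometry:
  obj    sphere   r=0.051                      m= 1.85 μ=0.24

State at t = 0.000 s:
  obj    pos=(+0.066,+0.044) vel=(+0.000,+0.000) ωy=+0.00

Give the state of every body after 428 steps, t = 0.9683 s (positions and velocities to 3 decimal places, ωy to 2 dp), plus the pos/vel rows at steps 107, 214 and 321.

State at t = 0.9683 s:
  obj    pos=(+3.423,-2.005) vel=(+6.933,-4.232) ωy=+159.25

Key-timestep trajectory:
   step    t(s)  obj.x    obj.z    obj.vx   obj.vz 
    107  0.2421   +0.276  -0.084  +1.734  -1.058
    214  0.4842   +0.905  -0.468  +3.467  -2.116
    321  0.7262   +1.954  -1.109  +5.200  -3.174


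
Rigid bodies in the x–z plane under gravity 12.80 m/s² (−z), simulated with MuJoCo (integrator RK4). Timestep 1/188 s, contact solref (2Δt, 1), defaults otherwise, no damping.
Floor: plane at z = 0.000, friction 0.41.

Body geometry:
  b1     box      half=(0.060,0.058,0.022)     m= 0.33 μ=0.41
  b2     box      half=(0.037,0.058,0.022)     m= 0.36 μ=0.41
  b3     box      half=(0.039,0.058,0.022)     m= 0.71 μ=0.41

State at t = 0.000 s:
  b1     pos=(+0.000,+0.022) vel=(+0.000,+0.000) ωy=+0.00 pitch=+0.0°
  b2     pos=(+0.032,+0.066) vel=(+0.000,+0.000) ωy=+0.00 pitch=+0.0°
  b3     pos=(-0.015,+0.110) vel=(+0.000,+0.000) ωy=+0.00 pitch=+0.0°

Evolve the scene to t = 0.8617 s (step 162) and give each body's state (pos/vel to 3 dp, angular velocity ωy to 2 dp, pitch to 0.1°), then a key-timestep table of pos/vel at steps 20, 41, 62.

State at t = 0.8617 s:
  b1     pos=(+0.000,+0.022) vel=(+0.000,+0.000) ωy=+0.00 pitch=+0.0°
  b2     pos=(+0.032,+0.066) vel=(+0.000,+0.000) ωy=+0.00 pitch=+0.0°
  b3     pos=(-0.116,+0.022) vel=(+0.000,+0.000) ωy=+0.00 pitch=+180.0°

Key-timestep trajectory:
   step    t(s)  b1.x    b1.z    b1.vx   b1.vz   b2.x    b2.z    b2.vx   b2.vz   b3.x    b3.z    b3.vx   b3.vz 
     20  0.1064   +0.000  +0.022  +0.000  +0.000   +0.032  +0.066  +0.001  +0.000   -0.027  +0.098  -0.203  -0.363
     41  0.2181   +0.000  +0.022  +0.000  +0.000   +0.032  +0.066  +0.000  +0.000   -0.062  +0.082  -0.369  +0.036
     62  0.3298   +0.000  +0.022  +0.000  +0.000   +0.032  +0.066  +0.000  +0.000   -0.108  +0.038  -0.435  -1.023


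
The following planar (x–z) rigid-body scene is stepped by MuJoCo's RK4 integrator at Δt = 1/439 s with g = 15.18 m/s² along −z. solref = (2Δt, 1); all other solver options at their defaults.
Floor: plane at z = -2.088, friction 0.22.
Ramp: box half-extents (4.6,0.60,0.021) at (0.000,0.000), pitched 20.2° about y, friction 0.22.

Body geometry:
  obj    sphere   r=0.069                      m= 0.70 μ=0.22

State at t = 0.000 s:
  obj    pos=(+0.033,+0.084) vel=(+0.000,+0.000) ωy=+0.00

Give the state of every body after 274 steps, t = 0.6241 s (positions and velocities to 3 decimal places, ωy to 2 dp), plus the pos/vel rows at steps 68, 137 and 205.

State at t = 0.6241 s:
  obj    pos=(+0.717,-0.168) vel=(+2.193,-0.807) ωy=+33.86

Key-timestep trajectory:
   step    t(s)  obj.x    obj.z    obj.vx   obj.vz 
     68  0.1549   +0.075  +0.068  +0.544  -0.200
    137  0.3121   +0.204  +0.021  +1.097  -0.403
    205  0.4670   +0.416  -0.057  +1.641  -0.604


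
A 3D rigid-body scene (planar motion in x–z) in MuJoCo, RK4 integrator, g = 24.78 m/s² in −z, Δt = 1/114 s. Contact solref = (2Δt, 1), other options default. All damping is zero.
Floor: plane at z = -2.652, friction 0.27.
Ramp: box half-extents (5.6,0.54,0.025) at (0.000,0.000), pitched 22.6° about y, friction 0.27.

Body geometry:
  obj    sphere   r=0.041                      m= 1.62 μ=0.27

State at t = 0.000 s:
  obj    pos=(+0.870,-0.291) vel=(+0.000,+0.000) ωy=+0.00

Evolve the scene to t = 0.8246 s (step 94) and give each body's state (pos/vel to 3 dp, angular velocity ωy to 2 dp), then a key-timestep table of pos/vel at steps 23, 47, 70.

State at t = 0.8246 s:
  obj    pos=(+3.005,-1.179) vel=(+5.177,-2.155) ωy=+136.77

Key-timestep trajectory:
   step    t(s)  obj.x    obj.z    obj.vx   obj.vz 
     23  0.2018   +0.998  -0.344  +1.267  -0.527
     47  0.4123   +1.404  -0.513  +2.589  -1.078
     70  0.6140   +2.054  -0.784  +3.856  -1.605


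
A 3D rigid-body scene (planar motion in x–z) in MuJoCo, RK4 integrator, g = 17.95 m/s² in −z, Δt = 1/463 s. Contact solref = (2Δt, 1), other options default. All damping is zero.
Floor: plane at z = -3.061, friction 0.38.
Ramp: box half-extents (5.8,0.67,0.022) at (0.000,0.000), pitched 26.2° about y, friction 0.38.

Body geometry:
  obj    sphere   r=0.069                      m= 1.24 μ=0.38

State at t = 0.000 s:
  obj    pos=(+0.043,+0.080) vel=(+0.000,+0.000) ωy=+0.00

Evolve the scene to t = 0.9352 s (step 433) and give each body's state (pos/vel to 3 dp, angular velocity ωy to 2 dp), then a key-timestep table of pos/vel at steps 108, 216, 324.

State at t = 0.9352 s:
  obj    pos=(+2.264,-1.013) vel=(+4.750,-2.337) ωy=+76.72

Key-timestep trajectory:
   step    t(s)  obj.x    obj.z    obj.vx   obj.vz 
    108  0.2333   +0.181  +0.012  +1.185  -0.583
    216  0.4665   +0.596  -0.192  +2.370  -1.166
    324  0.6998   +1.287  -0.532  +3.554  -1.749


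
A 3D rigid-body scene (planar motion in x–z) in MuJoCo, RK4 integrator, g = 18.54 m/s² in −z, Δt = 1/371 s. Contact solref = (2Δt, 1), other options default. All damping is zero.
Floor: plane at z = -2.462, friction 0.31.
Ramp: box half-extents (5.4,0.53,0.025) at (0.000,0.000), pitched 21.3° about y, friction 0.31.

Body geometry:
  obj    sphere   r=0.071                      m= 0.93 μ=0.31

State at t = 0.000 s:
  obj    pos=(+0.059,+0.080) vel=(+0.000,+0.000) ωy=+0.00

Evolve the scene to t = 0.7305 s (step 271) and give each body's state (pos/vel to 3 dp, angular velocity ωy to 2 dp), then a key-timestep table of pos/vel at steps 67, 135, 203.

State at t = 0.7305 s:
  obj    pos=(+1.255,-0.386) vel=(+3.274,-1.276) ωy=+49.49

Key-timestep trajectory:
   step    t(s)  obj.x    obj.z    obj.vx   obj.vz 
     67  0.1806   +0.132  +0.052  +0.810  -0.316
    135  0.3639   +0.356  -0.036  +1.631  -0.636
    203  0.5472   +0.730  -0.182  +2.452  -0.956


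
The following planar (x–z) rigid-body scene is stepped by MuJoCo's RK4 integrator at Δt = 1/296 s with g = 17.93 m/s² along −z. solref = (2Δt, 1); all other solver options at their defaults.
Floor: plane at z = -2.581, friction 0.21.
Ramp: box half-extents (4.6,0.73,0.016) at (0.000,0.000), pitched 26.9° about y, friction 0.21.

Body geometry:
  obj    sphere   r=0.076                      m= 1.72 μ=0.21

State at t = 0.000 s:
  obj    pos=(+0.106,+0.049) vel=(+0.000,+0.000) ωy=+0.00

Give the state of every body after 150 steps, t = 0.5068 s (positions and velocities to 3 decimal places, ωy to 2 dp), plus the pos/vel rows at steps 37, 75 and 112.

State at t = 0.5068 s:
  obj    pos=(+0.770,-0.287) vel=(+2.619,-1.329) ωy=+38.62

Key-timestep trajectory:
   step    t(s)  obj.x    obj.z    obj.vx   obj.vz 
     37  0.1250   +0.147  +0.029  +0.646  -0.328
     75  0.2534   +0.272  -0.035  +1.310  -0.664
    112  0.3784   +0.476  -0.138  +1.956  -0.992


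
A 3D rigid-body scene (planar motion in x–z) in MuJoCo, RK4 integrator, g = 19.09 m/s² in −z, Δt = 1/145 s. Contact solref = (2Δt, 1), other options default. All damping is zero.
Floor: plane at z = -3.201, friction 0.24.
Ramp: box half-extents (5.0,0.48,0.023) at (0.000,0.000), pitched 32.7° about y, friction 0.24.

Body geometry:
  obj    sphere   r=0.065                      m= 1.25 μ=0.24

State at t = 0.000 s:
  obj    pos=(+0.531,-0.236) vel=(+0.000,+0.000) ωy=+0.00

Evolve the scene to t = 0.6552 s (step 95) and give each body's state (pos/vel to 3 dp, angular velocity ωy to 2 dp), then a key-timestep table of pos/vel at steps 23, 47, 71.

State at t = 0.6552 s:
  obj    pos=(+1.862,-1.091) vel=(+4.062,-2.608) ωy=+74.21

Key-timestep trajectory:
   step    t(s)  obj.x    obj.z    obj.vx   obj.vz 
     23  0.1586   +0.609  -0.286  +0.984  -0.632
     47  0.3241   +0.857  -0.446  +2.010  -1.290
     71  0.4897   +1.274  -0.714  +3.036  -1.949


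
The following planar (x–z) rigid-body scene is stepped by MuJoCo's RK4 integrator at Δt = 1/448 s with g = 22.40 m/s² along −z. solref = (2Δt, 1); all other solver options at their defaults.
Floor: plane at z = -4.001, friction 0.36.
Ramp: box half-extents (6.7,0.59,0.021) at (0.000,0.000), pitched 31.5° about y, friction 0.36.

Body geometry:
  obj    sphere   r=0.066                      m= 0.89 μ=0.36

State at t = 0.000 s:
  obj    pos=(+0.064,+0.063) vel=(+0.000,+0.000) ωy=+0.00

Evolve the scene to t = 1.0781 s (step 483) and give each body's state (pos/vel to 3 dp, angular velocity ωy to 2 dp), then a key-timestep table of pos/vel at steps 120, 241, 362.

State at t = 1.0781 s:
  obj    pos=(+4.207,-2.476) vel=(+7.685,-4.709) ωy=+136.55

Key-timestep trajectory:
   step    t(s)  obj.x    obj.z    obj.vx   obj.vz 
    120  0.2679   +0.320  -0.094  +1.909  -1.170
    241  0.5379   +1.095  -0.569  +3.835  -2.350
    362  0.8080   +2.391  -1.363  +5.760  -3.530


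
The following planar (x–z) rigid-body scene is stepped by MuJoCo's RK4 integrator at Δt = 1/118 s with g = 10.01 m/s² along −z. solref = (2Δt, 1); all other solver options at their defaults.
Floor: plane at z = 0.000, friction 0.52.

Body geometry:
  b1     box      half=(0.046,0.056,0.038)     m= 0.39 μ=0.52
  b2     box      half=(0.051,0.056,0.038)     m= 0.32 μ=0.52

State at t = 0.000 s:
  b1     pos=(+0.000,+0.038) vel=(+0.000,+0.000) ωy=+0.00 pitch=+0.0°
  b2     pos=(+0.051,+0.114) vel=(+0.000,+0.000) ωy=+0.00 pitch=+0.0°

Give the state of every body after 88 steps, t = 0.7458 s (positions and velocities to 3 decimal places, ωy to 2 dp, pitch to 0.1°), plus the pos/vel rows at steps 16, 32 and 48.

State at t = 0.7458 s:
  b1     pos=(+0.000,+0.038) vel=(+0.000,+0.000) ωy=+0.00 pitch=+0.0°
  b2     pos=(+0.100,+0.051) vel=(+0.000,+0.000) ωy=+0.00 pitch=+90.0°

Key-timestep trajectory:
   step    t(s)  b1.x    b1.z    b1.vx   b1.vz   b2.x    b2.z    b2.vx   b2.vz 
     16  0.1356   +0.000  +0.038  +0.000  +0.000   +0.058  +0.112  +0.122  -0.078
     32  0.2712   +0.000  +0.038  +0.000  +0.000   +0.089  +0.076  +0.274  -0.732
     48  0.4068   +0.000  +0.038  +0.000  +0.000   +0.102  +0.052  -0.144  -0.088


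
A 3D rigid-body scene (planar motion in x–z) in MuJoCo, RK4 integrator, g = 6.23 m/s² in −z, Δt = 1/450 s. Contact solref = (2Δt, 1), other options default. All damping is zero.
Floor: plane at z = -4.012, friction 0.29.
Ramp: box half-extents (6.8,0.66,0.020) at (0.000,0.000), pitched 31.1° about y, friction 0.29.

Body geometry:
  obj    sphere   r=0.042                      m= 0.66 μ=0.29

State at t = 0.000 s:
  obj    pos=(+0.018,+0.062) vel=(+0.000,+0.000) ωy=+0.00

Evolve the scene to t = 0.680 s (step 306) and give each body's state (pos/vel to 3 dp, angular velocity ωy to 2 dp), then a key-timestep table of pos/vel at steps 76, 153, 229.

State at t = 0.680 s:
  obj    pos=(+0.473,-0.213) vel=(+1.338,-0.807) ωy=+37.21

Key-timestep trajectory:
   step    t(s)  obj.x    obj.z    obj.vx   obj.vz 
     76  0.1689   +0.046  +0.045  +0.332  -0.201
    153  0.3400   +0.132  -0.007  +0.669  -0.404
    229  0.5089   +0.273  -0.092  +1.002  -0.604


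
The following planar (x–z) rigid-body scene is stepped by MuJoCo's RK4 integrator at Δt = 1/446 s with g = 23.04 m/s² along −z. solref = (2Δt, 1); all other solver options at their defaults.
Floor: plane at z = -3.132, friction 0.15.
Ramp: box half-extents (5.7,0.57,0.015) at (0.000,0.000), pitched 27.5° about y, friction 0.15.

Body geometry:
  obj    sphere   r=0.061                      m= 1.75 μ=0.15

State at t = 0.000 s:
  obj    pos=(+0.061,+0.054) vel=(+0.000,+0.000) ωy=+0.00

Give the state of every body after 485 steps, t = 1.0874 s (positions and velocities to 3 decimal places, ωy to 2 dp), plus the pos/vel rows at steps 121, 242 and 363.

State at t = 1.0874 s:
  obj    pos=(+4.047,-2.021) vel=(+7.330,-3.816) ωy=+135.45

Key-timestep trajectory:
   step    t(s)  obj.x    obj.z    obj.vx   obj.vz 
    121  0.2713   +0.309  -0.075  +1.829  -0.952
    242  0.5426   +1.053  -0.463  +3.658  -1.904
    363  0.8139   +2.294  -1.108  +5.486  -2.856


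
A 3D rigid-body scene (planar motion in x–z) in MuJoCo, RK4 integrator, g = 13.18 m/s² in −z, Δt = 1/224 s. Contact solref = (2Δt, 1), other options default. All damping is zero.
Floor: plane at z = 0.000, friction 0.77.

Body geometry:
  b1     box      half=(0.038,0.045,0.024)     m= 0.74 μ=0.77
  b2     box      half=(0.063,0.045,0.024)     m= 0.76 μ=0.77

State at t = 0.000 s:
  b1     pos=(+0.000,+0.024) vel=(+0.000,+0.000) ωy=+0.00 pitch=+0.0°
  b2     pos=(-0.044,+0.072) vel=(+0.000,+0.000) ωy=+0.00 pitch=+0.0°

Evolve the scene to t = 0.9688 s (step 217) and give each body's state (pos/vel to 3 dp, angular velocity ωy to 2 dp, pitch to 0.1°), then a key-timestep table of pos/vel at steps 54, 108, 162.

State at t = 0.9688 s:
  b1     pos=(+0.000,+0.024) vel=(+0.001,+0.000) ωy=+0.00 pitch=+0.0°
  b2     pos=(-0.059,+0.061) vel=(+0.000,+0.000) ωy=+0.02 pitch=-43.7°

Key-timestep trajectory:
   step    t(s)  b1.x    b1.z    b1.vx   b1.vz   b2.x    b2.z    b2.vx   b2.vz 
     54  0.2411   +0.000  +0.024  +0.000  +0.000   -0.065  +0.064  +0.028  -0.009
    108  0.4821   +0.000  +0.024  +0.001  +0.000   -0.059  +0.061  +0.000  +0.000
    162  0.7232   +0.000  +0.024  +0.001  +0.000   -0.059  +0.061  +0.000  +0.000


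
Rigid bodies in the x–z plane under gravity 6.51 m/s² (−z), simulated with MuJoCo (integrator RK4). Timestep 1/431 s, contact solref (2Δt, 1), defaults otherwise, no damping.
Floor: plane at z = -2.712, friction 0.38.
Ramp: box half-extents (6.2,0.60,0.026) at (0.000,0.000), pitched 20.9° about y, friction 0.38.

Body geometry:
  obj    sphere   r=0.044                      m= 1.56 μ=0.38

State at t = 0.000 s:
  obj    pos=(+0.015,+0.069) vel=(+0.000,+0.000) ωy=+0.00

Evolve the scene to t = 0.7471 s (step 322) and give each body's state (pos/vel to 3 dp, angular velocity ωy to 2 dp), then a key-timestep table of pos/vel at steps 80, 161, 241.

State at t = 0.7471 s:
  obj    pos=(+0.448,-0.096) vel=(+1.158,-0.442) ωy=+28.16

Key-timestep trajectory:
   step    t(s)  obj.x    obj.z    obj.vx   obj.vz 
     80  0.1856   +0.042  +0.059  +0.288  -0.110
    161  0.3735   +0.123  +0.028  +0.579  -0.221
    241  0.5592   +0.257  -0.023  +0.867  -0.331


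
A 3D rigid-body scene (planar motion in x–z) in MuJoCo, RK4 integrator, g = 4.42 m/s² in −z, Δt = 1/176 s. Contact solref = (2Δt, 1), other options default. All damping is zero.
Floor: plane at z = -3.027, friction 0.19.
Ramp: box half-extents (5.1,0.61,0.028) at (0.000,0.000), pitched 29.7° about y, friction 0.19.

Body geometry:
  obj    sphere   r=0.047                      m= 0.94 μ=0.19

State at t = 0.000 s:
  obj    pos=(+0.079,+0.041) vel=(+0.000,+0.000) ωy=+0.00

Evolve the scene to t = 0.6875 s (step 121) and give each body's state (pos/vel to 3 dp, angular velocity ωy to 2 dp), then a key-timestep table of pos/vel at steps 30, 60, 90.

State at t = 0.6875 s:
  obj    pos=(+0.400,-0.142) vel=(+0.934,-0.533) ωy=+22.87

Key-timestep trajectory:
   step    t(s)  obj.x    obj.z    obj.vx   obj.vz 
     30  0.1705   +0.099  +0.030  +0.232  -0.132
     60  0.3409   +0.158  -0.004  +0.463  -0.264
     90  0.5114   +0.257  -0.060  +0.695  -0.396
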